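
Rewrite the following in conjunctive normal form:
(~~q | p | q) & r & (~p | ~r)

(~~q | p | q) & r & (~p | ~r)
= (q | p | q) & r & (~p | ~r)   (double negation)
= (q | p) & r & (~p | ~r)   (simplify)

(q | p) & r & (~p | ~r)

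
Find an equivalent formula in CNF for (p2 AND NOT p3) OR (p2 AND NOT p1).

(p2 AND NOT p3) OR (p2 AND NOT p1)
= (p2 OR p2) AND (p2 OR NOT p1) AND (NOT p3 OR p2) AND (NOT p3 OR NOT p1)
= p2 AND (NOT p3 OR NOT p1)

p2 AND (NOT p3 OR NOT p1)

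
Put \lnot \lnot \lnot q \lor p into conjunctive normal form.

\lnot \lnot \lnot q \lor p
= \lnot q \lor p   — double negation

\lnot q \lor p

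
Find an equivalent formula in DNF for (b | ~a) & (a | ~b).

(b | ~a) & (a | ~b)
≡ (b & a) | (b & ~b) | (~a & a) | (~a & ~b)   [distribute & over |]
≡ (b & a) | (~a & ~b)   [simplify]

(b & a) | (~a & ~b)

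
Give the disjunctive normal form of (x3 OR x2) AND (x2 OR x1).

(x3 OR x2) AND (x2 OR x1)
⇔ (x3 AND x2) OR (x3 AND x1) OR (x2 AND x2) OR (x2 AND x1)   — distribute AND over OR
⇔ (x3 AND x1) OR x2   — simplify

(x3 AND x1) OR x2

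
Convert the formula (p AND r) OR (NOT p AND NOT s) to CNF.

(p OR NOT s) AND (r OR NOT p) AND (r OR NOT s)

(p AND r) OR (NOT p AND NOT s)
= (p OR NOT p) AND (p OR NOT s) AND (r OR NOT p) AND (r OR NOT s)   [distribute OR over AND]
= (p OR NOT s) AND (r OR NOT p) AND (r OR NOT s)   [simplify]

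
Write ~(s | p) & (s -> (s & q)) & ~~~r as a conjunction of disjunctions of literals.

~(s | p) & (s -> (s & q)) & ~~~r
⇔ ~(s | p) & (~s | (s & q)) & ~~~r   [eliminate ->]
⇔ ~s & ~p & (~s | (s & q)) & ~~~r   [De Morgan]
⇔ ~s & ~p & (~s | (s & q)) & ~r   [double negation]
⇔ ~s & ~p & (~s | s) & (~s | q) & ~r   [distribute | over &]
⇔ ~s & ~p & ~r   [simplify]

~s & ~p & ~r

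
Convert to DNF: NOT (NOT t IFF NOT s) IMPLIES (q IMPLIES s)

(NOT s AND NOT t) OR NOT q OR s

NOT (NOT t IFF NOT s) IMPLIES (q IMPLIES s)
⇔ NOT NOT (NOT t IFF NOT s) OR (q IMPLIES s)   [eliminate IMPLIES]
⇔ NOT NOT ((NOT t IMPLIES NOT s) AND (NOT s IMPLIES NOT t)) OR (q IMPLIES s)   [eliminate IFF]
⇔ NOT NOT ((NOT NOT t OR NOT s) AND (NOT s IMPLIES NOT t)) OR (q IMPLIES s)   [eliminate IMPLIES]
⇔ NOT NOT ((NOT NOT t OR NOT s) AND (NOT NOT s OR NOT t)) OR (q IMPLIES s)   [eliminate IMPLIES]
⇔ NOT NOT ((NOT NOT t OR NOT s) AND (NOT NOT s OR NOT t)) OR NOT q OR s   [eliminate IMPLIES]
⇔ ((NOT NOT t OR NOT s) AND (NOT NOT s OR NOT t)) OR NOT q OR s   [double negation]
⇔ ((t OR NOT s) AND (NOT NOT s OR NOT t)) OR NOT q OR s   [double negation]
⇔ ((t OR NOT s) AND (s OR NOT t)) OR NOT q OR s   [double negation]
⇔ (t AND s) OR (t AND NOT t) OR (NOT s AND s) OR (NOT s AND NOT t) OR NOT q OR s   [distribute AND over OR]
⇔ (NOT s AND NOT t) OR NOT q OR s   [simplify]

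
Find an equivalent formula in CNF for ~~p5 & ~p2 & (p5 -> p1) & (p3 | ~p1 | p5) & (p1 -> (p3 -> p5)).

p5 & ~p2 & (~p5 | p1)

~~p5 & ~p2 & (p5 -> p1) & (p3 | ~p1 | p5) & (p1 -> (p3 -> p5))
= ~~p5 & ~p2 & (~p5 | p1) & (p3 | ~p1 | p5) & (p1 -> (p3 -> p5))   — eliminate ->
= ~~p5 & ~p2 & (~p5 | p1) & (p3 | ~p1 | p5) & (~p1 | (p3 -> p5))   — eliminate ->
= ~~p5 & ~p2 & (~p5 | p1) & (p3 | ~p1 | p5) & (~p1 | ~p3 | p5)   — eliminate ->
= p5 & ~p2 & (~p5 | p1) & (p3 | ~p1 | p5) & (~p1 | ~p3 | p5)   — double negation
= p5 & ~p2 & (~p5 | p1)   — simplify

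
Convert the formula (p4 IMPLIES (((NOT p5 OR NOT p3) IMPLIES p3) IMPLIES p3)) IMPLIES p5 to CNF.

(p4 IMPLIES (((NOT p5 OR NOT p3) IMPLIES p3) IMPLIES p3)) IMPLIES p5
≡ NOT (p4 IMPLIES (((NOT p5 OR NOT p3) IMPLIES p3) IMPLIES p3)) OR p5   [eliminate IMPLIES]
≡ NOT (NOT p4 OR (((NOT p5 OR NOT p3) IMPLIES p3) IMPLIES p3)) OR p5   [eliminate IMPLIES]
≡ NOT (NOT p4 OR NOT ((NOT p5 OR NOT p3) IMPLIES p3) OR p3) OR p5   [eliminate IMPLIES]
≡ NOT (NOT p4 OR NOT (NOT (NOT p5 OR NOT p3) OR p3) OR p3) OR p5   [eliminate IMPLIES]
≡ (NOT NOT p4 AND NOT NOT (NOT (NOT p5 OR NOT p3) OR p3) AND NOT p3) OR p5   [De Morgan]
≡ (p4 AND NOT NOT (NOT (NOT p5 OR NOT p3) OR p3) AND NOT p3) OR p5   [double negation]
≡ (p4 AND (NOT (NOT p5 OR NOT p3) OR p3) AND NOT p3) OR p5   [double negation]
≡ (p4 AND ((NOT NOT p5 AND NOT NOT p3) OR p3) AND NOT p3) OR p5   [De Morgan]
≡ (p4 AND ((p5 AND NOT NOT p3) OR p3) AND NOT p3) OR p5   [double negation]
≡ (p4 AND ((p5 AND p3) OR p3) AND NOT p3) OR p5   [double negation]
≡ (p4 OR p5) AND (p5 OR p3 OR p5) AND (p3 OR p3 OR p5) AND (NOT p3 OR p5)   [distribute OR over AND]
≡ (p4 OR p5) AND (p5 OR p3) AND (NOT p3 OR p5)   [simplify]

(p4 OR p5) AND (p5 OR p3) AND (NOT p3 OR p5)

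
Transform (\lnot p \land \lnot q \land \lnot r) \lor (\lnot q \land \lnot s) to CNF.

(\lnot p \lor \lnot s) \land \lnot q \land (\lnot r \lor \lnot s)

(\lnot p \land \lnot q \land \lnot r) \lor (\lnot q \land \lnot s)
= (\lnot p \lor \lnot q) \land (\lnot p \lor \lnot s) \land (\lnot q \lor \lnot q) \land (\lnot q \lor \lnot s) \land (\lnot r \lor \lnot q) \land (\lnot r \lor \lnot s)   [distribute \lor over \land]
= (\lnot p \lor \lnot s) \land \lnot q \land (\lnot r \lor \lnot s)   [simplify]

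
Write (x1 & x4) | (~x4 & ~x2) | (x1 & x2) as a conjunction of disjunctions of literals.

(x1 | ~x4) & (x1 | ~x2)

(x1 & x4) | (~x4 & ~x2) | (x1 & x2)
≡ (x1 | ~x4 | x1) & (x1 | ~x4 | x2) & (x1 | ~x2 | x1) & (x1 | ~x2 | x2) & (x4 | ~x4 | x1) & (x4 | ~x4 | x2) & (x4 | ~x2 | x1) & (x4 | ~x2 | x2)   [distribute | over &]
≡ (x1 | ~x4) & (x1 | ~x2)   [simplify]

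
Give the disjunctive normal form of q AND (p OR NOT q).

q AND p

q AND (p OR NOT q)
= (q AND p) OR (q AND NOT q)   [distribute AND over OR]
= q AND p   [simplify]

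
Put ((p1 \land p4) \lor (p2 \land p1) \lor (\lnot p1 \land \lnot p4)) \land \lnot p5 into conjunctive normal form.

((p1 \land p4) \lor (p2 \land p1) \lor (\lnot p1 \land \lnot p4)) \land \lnot p5
≡ (p1 \lor p2 \lor \lnot p1) \land (p1 \lor p2 \lor \lnot p4) \land (p1 \lor p1 \lor \lnot p1) \land (p1 \lor p1 \lor \lnot p4) \land (p4 \lor p2 \lor \lnot p1) \land (p4 \lor p2 \lor \lnot p4) \land (p4 \lor p1 \lor \lnot p1) \land (p4 \lor p1 \lor \lnot p4) \land \lnot p5
≡ (p1 \lor \lnot p4) \land (p4 \lor p2 \lor \lnot p1) \land \lnot p5

(p1 \lor \lnot p4) \land (p4 \lor p2 \lor \lnot p1) \land \lnot p5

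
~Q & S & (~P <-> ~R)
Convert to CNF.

~Q & S & (P | ~R) & (R | ~P)

~Q & S & (~P <-> ~R)
⇔ ~Q & S & (~P -> ~R) & (~R -> ~P)
⇔ ~Q & S & (~~P | ~R) & (~R -> ~P)
⇔ ~Q & S & (~~P | ~R) & (~~R | ~P)
⇔ ~Q & S & (P | ~R) & (~~R | ~P)
⇔ ~Q & S & (P | ~R) & (R | ~P)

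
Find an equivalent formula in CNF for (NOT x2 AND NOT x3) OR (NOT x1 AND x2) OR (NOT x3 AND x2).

(NOT x2 AND NOT x3) OR (NOT x1 AND x2) OR (NOT x3 AND x2)
= (NOT x2 OR NOT x1 OR NOT x3) AND (NOT x2 OR NOT x1 OR x2) AND (NOT x2 OR x2 OR NOT x3) AND (NOT x2 OR x2 OR x2) AND (NOT x3 OR NOT x1 OR NOT x3) AND (NOT x3 OR NOT x1 OR x2) AND (NOT x3 OR x2 OR NOT x3) AND (NOT x3 OR x2 OR x2)   [distribute OR over AND]
= (NOT x3 OR NOT x1) AND (NOT x3 OR x2)   [simplify]

(NOT x3 OR NOT x1) AND (NOT x3 OR x2)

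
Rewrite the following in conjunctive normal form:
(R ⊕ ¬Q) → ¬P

(R ⊕ ¬Q) → ¬P
⇔ ¬(R ⊕ ¬Q) ∨ ¬P
⇔ ¬((R ∨ ¬Q) ∧ ¬(R ∧ ¬Q)) ∨ ¬P
⇔ ¬(R ∨ ¬Q) ∨ ¬¬(R ∧ ¬Q) ∨ ¬P
⇔ (¬R ∧ ¬¬Q) ∨ ¬¬(R ∧ ¬Q) ∨ ¬P
⇔ (¬R ∧ Q) ∨ ¬¬(R ∧ ¬Q) ∨ ¬P
⇔ (¬R ∧ Q) ∨ (R ∧ ¬Q) ∨ ¬P
⇔ (¬R ∨ R ∨ ¬P) ∧ (¬R ∨ ¬Q ∨ ¬P) ∧ (Q ∨ R ∨ ¬P) ∧ (Q ∨ ¬Q ∨ ¬P)
⇔ (¬R ∨ ¬Q ∨ ¬P) ∧ (Q ∨ R ∨ ¬P)

(¬R ∨ ¬Q ∨ ¬P) ∧ (Q ∨ R ∨ ¬P)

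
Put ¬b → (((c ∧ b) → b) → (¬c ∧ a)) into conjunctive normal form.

¬b → (((c ∧ b) → b) → (¬c ∧ a))
≡ ¬¬b ∨ (((c ∧ b) → b) → (¬c ∧ a))   (eliminate →)
≡ ¬¬b ∨ ¬((c ∧ b) → b) ∨ (¬c ∧ a)   (eliminate →)
≡ ¬¬b ∨ ¬(¬(c ∧ b) ∨ b) ∨ (¬c ∧ a)   (eliminate →)
≡ b ∨ ¬(¬(c ∧ b) ∨ b) ∨ (¬c ∧ a)   (double negation)
≡ b ∨ (¬¬(c ∧ b) ∧ ¬b) ∨ (¬c ∧ a)   (De Morgan)
≡ b ∨ (c ∧ b ∧ ¬b) ∨ (¬c ∧ a)   (double negation)
≡ (b ∨ c ∨ ¬c) ∧ (b ∨ c ∨ a) ∧ (b ∨ b ∨ ¬c) ∧ (b ∨ b ∨ a) ∧ (b ∨ ¬b ∨ ¬c) ∧ (b ∨ ¬b ∨ a)   (distribute ∨ over ∧)
≡ (b ∨ ¬c) ∧ (b ∨ a)   (simplify)

(b ∨ ¬c) ∧ (b ∨ a)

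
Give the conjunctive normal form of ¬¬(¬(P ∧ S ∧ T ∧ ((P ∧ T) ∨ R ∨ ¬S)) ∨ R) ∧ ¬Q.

(¬P ∨ ¬S ∨ ¬T ∨ R) ∧ ¬Q

¬¬(¬(P ∧ S ∧ T ∧ ((P ∧ T) ∨ R ∨ ¬S)) ∨ R) ∧ ¬Q
⇔ (¬(P ∧ S ∧ T ∧ ((P ∧ T) ∨ R ∨ ¬S)) ∨ R) ∧ ¬Q   [double negation]
⇔ (¬P ∨ ¬S ∨ ¬T ∨ ¬((P ∧ T) ∨ R ∨ ¬S) ∨ R) ∧ ¬Q   [De Morgan]
⇔ (¬P ∨ ¬S ∨ ¬T ∨ (¬(P ∧ T) ∧ ¬R ∧ ¬¬S) ∨ R) ∧ ¬Q   [De Morgan]
⇔ (¬P ∨ ¬S ∨ ¬T ∨ ((¬P ∨ ¬T) ∧ ¬R ∧ ¬¬S) ∨ R) ∧ ¬Q   [De Morgan]
⇔ (¬P ∨ ¬S ∨ ¬T ∨ ((¬P ∨ ¬T) ∧ ¬R ∧ S) ∨ R) ∧ ¬Q   [double negation]
⇔ (¬P ∨ ¬S ∨ ¬T ∨ ¬P ∨ ¬T ∨ R) ∧ (¬P ∨ ¬S ∨ ¬T ∨ ¬R ∨ R) ∧ (¬P ∨ ¬S ∨ ¬T ∨ S ∨ R) ∧ ¬Q   [distribute ∨ over ∧]
⇔ (¬P ∨ ¬S ∨ ¬T ∨ R) ∧ ¬Q   [simplify]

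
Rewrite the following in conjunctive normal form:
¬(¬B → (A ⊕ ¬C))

¬(¬B → (A ⊕ ¬C))
≡ ¬(¬¬B ∨ (A ⊕ ¬C))   [eliminate →]
≡ ¬(¬¬B ∨ ((A ∨ ¬C) ∧ ¬(A ∧ ¬C)))   [expand ⊕]
≡ ¬¬¬B ∧ ¬((A ∨ ¬C) ∧ ¬(A ∧ ¬C))   [De Morgan]
≡ ¬B ∧ ¬((A ∨ ¬C) ∧ ¬(A ∧ ¬C))   [double negation]
≡ ¬B ∧ (¬(A ∨ ¬C) ∨ ¬¬(A ∧ ¬C))   [De Morgan]
≡ ¬B ∧ ((¬A ∧ ¬¬C) ∨ ¬¬(A ∧ ¬C))   [De Morgan]
≡ ¬B ∧ ((¬A ∧ C) ∨ ¬¬(A ∧ ¬C))   [double negation]
≡ ¬B ∧ ((¬A ∧ C) ∨ (A ∧ ¬C))   [double negation]
≡ ¬B ∧ (¬A ∨ A) ∧ (¬A ∨ ¬C) ∧ (C ∨ A) ∧ (C ∨ ¬C)   [distribute ∨ over ∧]
≡ ¬B ∧ (¬A ∨ ¬C) ∧ (C ∨ A)   [simplify]

¬B ∧ (¬A ∨ ¬C) ∧ (C ∨ A)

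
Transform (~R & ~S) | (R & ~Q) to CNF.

(~R & ~S) | (R & ~Q)
⇔ (~R | R) & (~R | ~Q) & (~S | R) & (~S | ~Q)   [distribute | over &]
⇔ (~R | ~Q) & (~S | R) & (~S | ~Q)   [simplify]

(~R | ~Q) & (~S | R) & (~S | ~Q)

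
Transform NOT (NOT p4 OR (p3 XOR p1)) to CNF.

p4 AND (NOT p3 OR p1) AND (NOT p1 OR p3)

NOT (NOT p4 OR (p3 XOR p1))
≡ NOT (NOT p4 OR ((p3 OR p1) AND NOT (p3 AND p1)))   [expand XOR]
≡ NOT NOT p4 AND NOT ((p3 OR p1) AND NOT (p3 AND p1))   [De Morgan]
≡ p4 AND NOT ((p3 OR p1) AND NOT (p3 AND p1))   [double negation]
≡ p4 AND (NOT (p3 OR p1) OR NOT NOT (p3 AND p1))   [De Morgan]
≡ p4 AND ((NOT p3 AND NOT p1) OR NOT NOT (p3 AND p1))   [De Morgan]
≡ p4 AND ((NOT p3 AND NOT p1) OR (p3 AND p1))   [double negation]
≡ p4 AND (NOT p3 OR p3) AND (NOT p3 OR p1) AND (NOT p1 OR p3) AND (NOT p1 OR p1)   [distribute OR over AND]
≡ p4 AND (NOT p3 OR p1) AND (NOT p1 OR p3)   [simplify]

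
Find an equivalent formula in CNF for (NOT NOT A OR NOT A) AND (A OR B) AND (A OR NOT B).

(A OR B) AND (A OR NOT B)

(NOT NOT A OR NOT A) AND (A OR B) AND (A OR NOT B)
⇔ (A OR NOT A) AND (A OR B) AND (A OR NOT B)   — double negation
⇔ (A OR B) AND (A OR NOT B)   — simplify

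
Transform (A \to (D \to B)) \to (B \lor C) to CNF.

(A \to (D \to B)) \to (B \lor C)
≡ \lnot (A \to (D \to B)) \lor B \lor C   [eliminate \to]
≡ \lnot (\lnot A \lor (D \to B)) \lor B \lor C   [eliminate \to]
≡ \lnot (\lnot A \lor \lnot D \lor B) \lor B \lor C   [eliminate \to]
≡ (\lnot \lnot A \land \lnot \lnot D \land \lnot B) \lor B \lor C   [De Morgan]
≡ (A \land \lnot \lnot D \land \lnot B) \lor B \lor C   [double negation]
≡ (A \land D \land \lnot B) \lor B \lor C   [double negation]
≡ (A \lor B \lor C) \land (D \lor B \lor C) \land (\lnot B \lor B \lor C)   [distribute \lor over \land]
≡ (A \lor B \lor C) \land (D \lor B \lor C)   [simplify]

(A \lor B \lor C) \land (D \lor B \lor C)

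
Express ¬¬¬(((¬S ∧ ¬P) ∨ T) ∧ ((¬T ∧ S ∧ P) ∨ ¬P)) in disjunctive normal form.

¬¬¬(((¬S ∧ ¬P) ∨ T) ∧ ((¬T ∧ S ∧ P) ∨ ¬P))
≡ ¬(((¬S ∧ ¬P) ∨ T) ∧ ((¬T ∧ S ∧ P) ∨ ¬P))   [double negation]
≡ ¬((¬S ∧ ¬P) ∨ T) ∨ ¬((¬T ∧ S ∧ P) ∨ ¬P)   [De Morgan]
≡ (¬(¬S ∧ ¬P) ∧ ¬T) ∨ ¬((¬T ∧ S ∧ P) ∨ ¬P)   [De Morgan]
≡ ((¬¬S ∨ ¬¬P) ∧ ¬T) ∨ ¬((¬T ∧ S ∧ P) ∨ ¬P)   [De Morgan]
≡ ((S ∨ ¬¬P) ∧ ¬T) ∨ ¬((¬T ∧ S ∧ P) ∨ ¬P)   [double negation]
≡ ((S ∨ P) ∧ ¬T) ∨ ¬((¬T ∧ S ∧ P) ∨ ¬P)   [double negation]
≡ ((S ∨ P) ∧ ¬T) ∨ (¬(¬T ∧ S ∧ P) ∧ ¬¬P)   [De Morgan]
≡ ((S ∨ P) ∧ ¬T) ∨ ((¬¬T ∨ ¬S ∨ ¬P) ∧ ¬¬P)   [De Morgan]
≡ ((S ∨ P) ∧ ¬T) ∨ ((T ∨ ¬S ∨ ¬P) ∧ ¬¬P)   [double negation]
≡ ((S ∨ P) ∧ ¬T) ∨ ((T ∨ ¬S ∨ ¬P) ∧ P)   [double negation]
≡ (S ∧ ¬T) ∨ (P ∧ ¬T) ∨ (T ∧ P) ∨ (¬S ∧ P) ∨ (¬P ∧ P)   [distribute ∧ over ∨]
≡ (S ∧ ¬T) ∨ (P ∧ ¬T) ∨ (T ∧ P) ∨ (¬S ∧ P)   [simplify]

(S ∧ ¬T) ∨ (P ∧ ¬T) ∨ (T ∧ P) ∨ (¬S ∧ P)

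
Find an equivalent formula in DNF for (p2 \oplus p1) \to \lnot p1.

(p1 \land p2) \lor \lnot p1

(p2 \oplus p1) \to \lnot p1
⇔ \lnot (p2 \oplus p1) \lor \lnot p1   — eliminate \to
⇔ \lnot ((p2 \land \lnot p1) \lor (\lnot p2 \land p1)) \lor \lnot p1   — expand \oplus
⇔ (\lnot (p2 \land \lnot p1) \land \lnot (\lnot p2 \land p1)) \lor \lnot p1   — De Morgan
⇔ ((\lnot p2 \lor \lnot \lnot p1) \land \lnot (\lnot p2 \land p1)) \lor \lnot p1   — De Morgan
⇔ ((\lnot p2 \lor p1) \land \lnot (\lnot p2 \land p1)) \lor \lnot p1   — double negation
⇔ ((\lnot p2 \lor p1) \land (\lnot \lnot p2 \lor \lnot p1)) \lor \lnot p1   — De Morgan
⇔ ((\lnot p2 \lor p1) \land (p2 \lor \lnot p1)) \lor \lnot p1   — double negation
⇔ (\lnot p2 \land p2) \lor (\lnot p2 \land \lnot p1) \lor (p1 \land p2) \lor (p1 \land \lnot p1) \lor \lnot p1   — distribute \land over \lor
⇔ (p1 \land p2) \lor \lnot p1   — simplify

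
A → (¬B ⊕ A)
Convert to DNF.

A → (¬B ⊕ A)
≡ ¬A ∨ (¬B ⊕ A)
≡ ¬A ∨ (¬B ∧ ¬A) ∨ (¬¬B ∧ A)
≡ ¬A ∨ (¬B ∧ ¬A) ∨ (B ∧ A)
≡ ¬A ∨ (B ∧ A)

¬A ∨ (B ∧ A)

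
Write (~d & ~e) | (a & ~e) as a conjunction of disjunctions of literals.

(~d & ~e) | (a & ~e)
⇔ (~d | a) & (~d | ~e) & (~e | a) & (~e | ~e)   — distribute | over &
⇔ (~d | a) & ~e   — simplify

(~d | a) & ~e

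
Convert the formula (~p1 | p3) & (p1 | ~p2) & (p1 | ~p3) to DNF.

(~p1 | p3) & (p1 | ~p2) & (p1 | ~p3)
= (~p1 & p1 & p1) | (~p1 & p1 & ~p3) | (~p1 & ~p2 & p1) | (~p1 & ~p2 & ~p3) | (p3 & p1 & p1) | (p3 & p1 & ~p3) | (p3 & ~p2 & p1) | (p3 & ~p2 & ~p3)   [distribute & over |]
= (~p1 & ~p2 & ~p3) | (p3 & p1)   [simplify]

(~p1 & ~p2 & ~p3) | (p3 & p1)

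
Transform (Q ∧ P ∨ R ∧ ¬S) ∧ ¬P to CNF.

(Q ∨ R) ∧ (Q ∨ ¬S) ∧ (P ∨ R) ∧ (P ∨ ¬S) ∧ ¬P

(Q ∧ P ∨ R ∧ ¬S) ∧ ¬P
≡ (Q ∨ R) ∧ (Q ∨ ¬S) ∧ (P ∨ R) ∧ (P ∨ ¬S) ∧ ¬P   [distribute ∨ over ∧]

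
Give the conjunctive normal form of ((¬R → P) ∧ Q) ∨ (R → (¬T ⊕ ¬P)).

(Q ∨ ¬R ∨ ¬T ∨ ¬P) ∧ (Q ∨ ¬R ∨ T ∨ P)

((¬R → P) ∧ Q) ∨ (R → (¬T ⊕ ¬P))
≡ ((¬¬R ∨ P) ∧ Q) ∨ (R → (¬T ⊕ ¬P))
≡ ((¬¬R ∨ P) ∧ Q) ∨ ¬R ∨ (¬T ⊕ ¬P)
≡ ((¬¬R ∨ P) ∧ Q) ∨ ¬R ∨ ((¬T ∨ ¬P) ∧ ¬(¬T ∧ ¬P))
≡ ((R ∨ P) ∧ Q) ∨ ¬R ∨ ((¬T ∨ ¬P) ∧ ¬(¬T ∧ ¬P))
≡ ((R ∨ P) ∧ Q) ∨ ¬R ∨ ((¬T ∨ ¬P) ∧ (¬¬T ∨ ¬¬P))
≡ ((R ∨ P) ∧ Q) ∨ ¬R ∨ ((¬T ∨ ¬P) ∧ (T ∨ ¬¬P))
≡ ((R ∨ P) ∧ Q) ∨ ¬R ∨ ((¬T ∨ ¬P) ∧ (T ∨ P))
≡ (R ∨ P ∨ ¬R ∨ ¬T ∨ ¬P) ∧ (R ∨ P ∨ ¬R ∨ T ∨ P) ∧ (Q ∨ ¬R ∨ ¬T ∨ ¬P) ∧ (Q ∨ ¬R ∨ T ∨ P)
≡ (Q ∨ ¬R ∨ ¬T ∨ ¬P) ∧ (Q ∨ ¬R ∨ T ∨ P)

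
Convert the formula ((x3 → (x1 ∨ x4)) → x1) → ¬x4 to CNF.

¬x1 ∨ ¬x4

((x3 → (x1 ∨ x4)) → x1) → ¬x4
⇔ ¬((x3 → (x1 ∨ x4)) → x1) ∨ ¬x4   [eliminate →]
⇔ ¬(¬(x3 → (x1 ∨ x4)) ∨ x1) ∨ ¬x4   [eliminate →]
⇔ ¬(¬(¬x3 ∨ x1 ∨ x4) ∨ x1) ∨ ¬x4   [eliminate →]
⇔ (¬¬(¬x3 ∨ x1 ∨ x4) ∧ ¬x1) ∨ ¬x4   [De Morgan]
⇔ ((¬x3 ∨ x1 ∨ x4) ∧ ¬x1) ∨ ¬x4   [double negation]
⇔ (¬x3 ∨ x1 ∨ x4 ∨ ¬x4) ∧ (¬x1 ∨ ¬x4)   [distribute ∨ over ∧]
⇔ ¬x1 ∨ ¬x4   [simplify]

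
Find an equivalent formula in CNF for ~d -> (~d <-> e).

~d -> (~d <-> e)
≡ ~~d | (~d <-> e)   — eliminate ->
≡ ~~d | ((~d -> e) & (e -> ~d))   — eliminate <->
≡ ~~d | ((~~d | e) & (e -> ~d))   — eliminate ->
≡ ~~d | ((~~d | e) & (~e | ~d))   — eliminate ->
≡ d | ((~~d | e) & (~e | ~d))   — double negation
≡ d | ((d | e) & (~e | ~d))   — double negation
≡ (d | d | e) & (d | ~e | ~d)   — distribute | over &
≡ d | e   — simplify

d | e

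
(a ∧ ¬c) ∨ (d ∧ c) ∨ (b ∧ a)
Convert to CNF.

(a ∨ d) ∧ (a ∨ c) ∧ (¬c ∨ d ∨ b)

(a ∧ ¬c) ∨ (d ∧ c) ∨ (b ∧ a)
= (a ∨ d ∨ b) ∧ (a ∨ d ∨ a) ∧ (a ∨ c ∨ b) ∧ (a ∨ c ∨ a) ∧ (¬c ∨ d ∨ b) ∧ (¬c ∨ d ∨ a) ∧ (¬c ∨ c ∨ b) ∧ (¬c ∨ c ∨ a)
= (a ∨ d) ∧ (a ∨ c) ∧ (¬c ∨ d ∨ b)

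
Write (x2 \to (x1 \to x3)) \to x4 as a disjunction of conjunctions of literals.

(x2 \land x1 \land \lnot x3) \lor x4

(x2 \to (x1 \to x3)) \to x4
= \lnot (x2 \to (x1 \to x3)) \lor x4   — eliminate \to
= \lnot (\lnot x2 \lor (x1 \to x3)) \lor x4   — eliminate \to
= \lnot (\lnot x2 \lor \lnot x1 \lor x3) \lor x4   — eliminate \to
= (\lnot \lnot x2 \land \lnot \lnot x1 \land \lnot x3) \lor x4   — De Morgan
= (x2 \land \lnot \lnot x1 \land \lnot x3) \lor x4   — double negation
= (x2 \land x1 \land \lnot x3) \lor x4   — double negation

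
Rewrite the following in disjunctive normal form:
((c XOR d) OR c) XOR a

(NOT c AND d AND NOT a) OR (c AND NOT a) OR (NOT c AND NOT d AND a)

((c XOR d) OR c) XOR a
⇔ (((c XOR d) OR c) AND NOT a) OR (NOT ((c XOR d) OR c) AND a)   (expand XOR)
⇔ (((c AND NOT d) OR (NOT c AND d) OR c) AND NOT a) OR (NOT ((c XOR d) OR c) AND a)   (expand XOR)
⇔ (((c AND NOT d) OR (NOT c AND d) OR c) AND NOT a) OR (NOT ((c AND NOT d) OR (NOT c AND d) OR c) AND a)   (expand XOR)
⇔ (((c AND NOT d) OR (NOT c AND d) OR c) AND NOT a) OR (NOT (c AND NOT d) AND NOT (NOT c AND d) AND NOT c AND a)   (De Morgan)
⇔ (((c AND NOT d) OR (NOT c AND d) OR c) AND NOT a) OR ((NOT c OR NOT NOT d) AND NOT (NOT c AND d) AND NOT c AND a)   (De Morgan)
⇔ (((c AND NOT d) OR (NOT c AND d) OR c) AND NOT a) OR ((NOT c OR d) AND NOT (NOT c AND d) AND NOT c AND a)   (double negation)
⇔ (((c AND NOT d) OR (NOT c AND d) OR c) AND NOT a) OR ((NOT c OR d) AND (NOT NOT c OR NOT d) AND NOT c AND a)   (De Morgan)
⇔ (((c AND NOT d) OR (NOT c AND d) OR c) AND NOT a) OR ((NOT c OR d) AND (c OR NOT d) AND NOT c AND a)   (double negation)
⇔ (c AND NOT d AND NOT a) OR (NOT c AND d AND NOT a) OR (c AND NOT a) OR (NOT c AND c AND NOT c AND a) OR (NOT c AND NOT d AND NOT c AND a) OR (d AND c AND NOT c AND a) OR (d AND NOT d AND NOT c AND a)   (distribute AND over OR)
⇔ (NOT c AND d AND NOT a) OR (c AND NOT a) OR (NOT c AND NOT d AND a)   (simplify)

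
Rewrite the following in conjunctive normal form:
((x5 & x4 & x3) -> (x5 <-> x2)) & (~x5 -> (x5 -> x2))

((x5 & x4 & x3) -> (x5 <-> x2)) & (~x5 -> (x5 -> x2))
⇔ (~(x5 & x4 & x3) | (x5 <-> x2)) & (~x5 -> (x5 -> x2))   — eliminate ->
⇔ (~(x5 & x4 & x3) | ((x5 -> x2) & (x2 -> x5))) & (~x5 -> (x5 -> x2))   — eliminate <->
⇔ (~(x5 & x4 & x3) | ((~x5 | x2) & (x2 -> x5))) & (~x5 -> (x5 -> x2))   — eliminate ->
⇔ (~(x5 & x4 & x3) | ((~x5 | x2) & (~x2 | x5))) & (~x5 -> (x5 -> x2))   — eliminate ->
⇔ (~(x5 & x4 & x3) | ((~x5 | x2) & (~x2 | x5))) & (~~x5 | (x5 -> x2))   — eliminate ->
⇔ (~(x5 & x4 & x3) | ((~x5 | x2) & (~x2 | x5))) & (~~x5 | ~x5 | x2)   — eliminate ->
⇔ (~x5 | ~x4 | ~x3 | ((~x5 | x2) & (~x2 | x5))) & (~~x5 | ~x5 | x2)   — De Morgan
⇔ (~x5 | ~x4 | ~x3 | ((~x5 | x2) & (~x2 | x5))) & (x5 | ~x5 | x2)   — double negation
⇔ (~x5 | ~x4 | ~x3 | ~x5 | x2) & (~x5 | ~x4 | ~x3 | ~x2 | x5) & (x5 | ~x5 | x2)   — distribute | over &
⇔ ~x5 | ~x4 | ~x3 | x2   — simplify

~x5 | ~x4 | ~x3 | x2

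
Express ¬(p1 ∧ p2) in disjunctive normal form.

¬p1 ∨ ¬p2

¬(p1 ∧ p2)
⇔ ¬p1 ∨ ¬p2   (De Morgan)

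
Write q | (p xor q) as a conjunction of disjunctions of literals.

q | p

q | (p xor q)
≡ q | ((p | q) & ~(p & q))   [expand xor]
≡ q | ((p | q) & (~p | ~q))   [De Morgan]
≡ (q | p | q) & (q | ~p | ~q)   [distribute | over &]
≡ q | p   [simplify]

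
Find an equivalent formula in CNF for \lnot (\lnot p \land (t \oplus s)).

(p \lor \lnot t \lor s) \land (p \lor \lnot s \lor t)

\lnot (\lnot p \land (t \oplus s))
⇔ \lnot (\lnot p \land (t \lor s) \land \lnot (t \land s))
⇔ \lnot \lnot p \lor \lnot (t \lor s) \lor \lnot \lnot (t \land s)
⇔ p \lor \lnot (t \lor s) \lor \lnot \lnot (t \land s)
⇔ p \lor \lnot t \land \lnot s \lor \lnot \lnot (t \land s)
⇔ p \lor \lnot t \land \lnot s \lor t \land s
⇔ (p \lor \lnot t \lor t) \land (p \lor \lnot t \lor s) \land (p \lor \lnot s \lor t) \land (p \lor \lnot s \lor s)
⇔ (p \lor \lnot t \lor s) \land (p \lor \lnot s \lor t)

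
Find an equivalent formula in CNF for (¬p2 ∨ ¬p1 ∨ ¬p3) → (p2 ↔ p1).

(p2 ∨ ¬p1) ∧ (p1 ∨ ¬p2)

(¬p2 ∨ ¬p1 ∨ ¬p3) → (p2 ↔ p1)
= ¬(¬p2 ∨ ¬p1 ∨ ¬p3) ∨ (p2 ↔ p1)   [eliminate →]
= ¬(¬p2 ∨ ¬p1 ∨ ¬p3) ∨ ((p2 → p1) ∧ (p1 → p2))   [eliminate ↔]
= ¬(¬p2 ∨ ¬p1 ∨ ¬p3) ∨ ((¬p2 ∨ p1) ∧ (p1 → p2))   [eliminate →]
= ¬(¬p2 ∨ ¬p1 ∨ ¬p3) ∨ ((¬p2 ∨ p1) ∧ (¬p1 ∨ p2))   [eliminate →]
= (¬¬p2 ∧ ¬¬p1 ∧ ¬¬p3) ∨ ((¬p2 ∨ p1) ∧ (¬p1 ∨ p2))   [De Morgan]
= (p2 ∧ ¬¬p1 ∧ ¬¬p3) ∨ ((¬p2 ∨ p1) ∧ (¬p1 ∨ p2))   [double negation]
= (p2 ∧ p1 ∧ ¬¬p3) ∨ ((¬p2 ∨ p1) ∧ (¬p1 ∨ p2))   [double negation]
= (p2 ∧ p1 ∧ p3) ∨ ((¬p2 ∨ p1) ∧ (¬p1 ∨ p2))   [double negation]
= (p2 ∨ ¬p2 ∨ p1) ∧ (p2 ∨ ¬p1 ∨ p2) ∧ (p1 ∨ ¬p2 ∨ p1) ∧ (p1 ∨ ¬p1 ∨ p2) ∧ (p3 ∨ ¬p2 ∨ p1) ∧ (p3 ∨ ¬p1 ∨ p2)   [distribute ∨ over ∧]
= (p2 ∨ ¬p1) ∧ (p1 ∨ ¬p2)   [simplify]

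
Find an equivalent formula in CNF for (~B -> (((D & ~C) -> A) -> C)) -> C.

(~B -> (((D & ~C) -> A) -> C)) -> C
⇔ ~(~B -> (((D & ~C) -> A) -> C)) | C   [eliminate ->]
⇔ ~(~~B | (((D & ~C) -> A) -> C)) | C   [eliminate ->]
⇔ ~(~~B | ~((D & ~C) -> A) | C) | C   [eliminate ->]
⇔ ~(~~B | ~(~(D & ~C) | A) | C) | C   [eliminate ->]
⇔ (~~~B & ~~(~(D & ~C) | A) & ~C) | C   [De Morgan]
⇔ (~B & ~~(~(D & ~C) | A) & ~C) | C   [double negation]
⇔ (~B & (~(D & ~C) | A) & ~C) | C   [double negation]
⇔ (~B & (~D | ~~C | A) & ~C) | C   [De Morgan]
⇔ (~B & (~D | C | A) & ~C) | C   [double negation]
⇔ (~B | C) & (~D | C | A | C) & (~C | C)   [distribute | over &]
⇔ (~B | C) & (~D | C | A)   [simplify]

(~B | C) & (~D | C | A)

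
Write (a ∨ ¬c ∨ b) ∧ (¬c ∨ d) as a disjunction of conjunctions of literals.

(a ∨ ¬c ∨ b) ∧ (¬c ∨ d)
≡ a ∧ ¬c ∨ a ∧ d ∨ ¬c ∧ ¬c ∨ ¬c ∧ d ∨ b ∧ ¬c ∨ b ∧ d   — distribute ∧ over ∨
≡ a ∧ d ∨ ¬c ∨ b ∧ d   — simplify

a ∧ d ∨ ¬c ∨ b ∧ d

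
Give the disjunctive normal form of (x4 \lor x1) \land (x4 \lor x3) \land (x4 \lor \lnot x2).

(x4 \lor x1) \land (x4 \lor x3) \land (x4 \lor \lnot x2)
= x4 \land x4 \land x4 \lor x4 \land x4 \land \lnot x2 \lor x4 \land x3 \land x4 \lor x4 \land x3 \land \lnot x2 \lor x1 \land x4 \land x4 \lor x1 \land x4 \land \lnot x2 \lor x1 \land x3 \land x4 \lor x1 \land x3 \land \lnot x2   (distribute \land over \lor)
= x4 \lor x1 \land x3 \land \lnot x2   (simplify)

x4 \lor x1 \land x3 \land \lnot x2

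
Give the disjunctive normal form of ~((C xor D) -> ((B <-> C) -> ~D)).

~((C xor D) -> ((B <-> C) -> ~D))
⇔ ~(~(C xor D) | ((B <-> C) -> ~D))
⇔ ~(~((C & ~D) | (~C & D)) | ((B <-> C) -> ~D))
⇔ ~(~((C & ~D) | (~C & D)) | ~(B <-> C) | ~D)
⇔ ~(~((C & ~D) | (~C & D)) | ~((B -> C) & (C -> B)) | ~D)
⇔ ~(~((C & ~D) | (~C & D)) | ~((~B | C) & (C -> B)) | ~D)
⇔ ~(~((C & ~D) | (~C & D)) | ~((~B | C) & (~C | B)) | ~D)
⇔ ~~((C & ~D) | (~C & D)) & ~~((~B | C) & (~C | B)) & ~~D
⇔ ((C & ~D) | (~C & D)) & ~~((~B | C) & (~C | B)) & ~~D
⇔ ((C & ~D) | (~C & D)) & (~B | C) & (~C | B) & ~~D
⇔ ((C & ~D) | (~C & D)) & (~B | C) & (~C | B) & D
⇔ (C & ~D & ~B & ~C & D) | (C & ~D & ~B & B & D) | (C & ~D & C & ~C & D) | (C & ~D & C & B & D) | (~C & D & ~B & ~C & D) | (~C & D & ~B & B & D) | (~C & D & C & ~C & D) | (~C & D & C & B & D)
⇔ ~C & D & ~B

~C & D & ~B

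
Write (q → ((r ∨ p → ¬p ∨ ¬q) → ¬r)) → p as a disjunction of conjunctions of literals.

q ∧ ¬p ∧ r ∨ p

(q → ((r ∨ p → ¬p ∨ ¬q) → ¬r)) → p
≡ ¬(q → ((r ∨ p → ¬p ∨ ¬q) → ¬r)) ∨ p   [eliminate →]
≡ ¬(¬q ∨ ((r ∨ p → ¬p ∨ ¬q) → ¬r)) ∨ p   [eliminate →]
≡ ¬(¬q ∨ ¬(r ∨ p → ¬p ∨ ¬q) ∨ ¬r) ∨ p   [eliminate →]
≡ ¬(¬q ∨ ¬(¬(r ∨ p) ∨ ¬p ∨ ¬q) ∨ ¬r) ∨ p   [eliminate →]
≡ ¬¬q ∧ ¬¬(¬(r ∨ p) ∨ ¬p ∨ ¬q) ∧ ¬¬r ∨ p   [De Morgan]
≡ q ∧ ¬¬(¬(r ∨ p) ∨ ¬p ∨ ¬q) ∧ ¬¬r ∨ p   [double negation]
≡ q ∧ (¬(r ∨ p) ∨ ¬p ∨ ¬q) ∧ ¬¬r ∨ p   [double negation]
≡ q ∧ (¬r ∧ ¬p ∨ ¬p ∨ ¬q) ∧ ¬¬r ∨ p   [De Morgan]
≡ q ∧ (¬r ∧ ¬p ∨ ¬p ∨ ¬q) ∧ r ∨ p   [double negation]
≡ q ∧ ¬r ∧ ¬p ∧ r ∨ q ∧ ¬p ∧ r ∨ q ∧ ¬q ∧ r ∨ p   [distribute ∧ over ∨]
≡ q ∧ ¬p ∧ r ∨ p   [simplify]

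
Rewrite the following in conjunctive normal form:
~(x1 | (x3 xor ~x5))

~x1 & (~x3 | ~x5) & (x5 | x3)

~(x1 | (x3 xor ~x5))
= ~(x1 | ((x3 | ~x5) & ~(x3 & ~x5)))   [expand xor]
= ~x1 & ~((x3 | ~x5) & ~(x3 & ~x5))   [De Morgan]
= ~x1 & (~(x3 | ~x5) | ~~(x3 & ~x5))   [De Morgan]
= ~x1 & ((~x3 & ~~x5) | ~~(x3 & ~x5))   [De Morgan]
= ~x1 & ((~x3 & x5) | ~~(x3 & ~x5))   [double negation]
= ~x1 & ((~x3 & x5) | (x3 & ~x5))   [double negation]
= ~x1 & (~x3 | x3) & (~x3 | ~x5) & (x5 | x3) & (x5 | ~x5)   [distribute | over &]
= ~x1 & (~x3 | ~x5) & (x5 | x3)   [simplify]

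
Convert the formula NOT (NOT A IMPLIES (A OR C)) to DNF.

NOT (NOT A IMPLIES (A OR C))
⇔ NOT (NOT NOT A OR A OR C)
⇔ NOT NOT NOT A AND NOT A AND NOT C
⇔ NOT A AND NOT A AND NOT C
⇔ NOT A AND NOT C

NOT A AND NOT C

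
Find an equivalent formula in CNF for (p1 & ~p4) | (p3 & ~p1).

(p1 | p3) & (~p4 | p3) & (~p4 | ~p1)

(p1 & ~p4) | (p3 & ~p1)
≡ (p1 | p3) & (p1 | ~p1) & (~p4 | p3) & (~p4 | ~p1)   (distribute | over &)
≡ (p1 | p3) & (~p4 | p3) & (~p4 | ~p1)   (simplify)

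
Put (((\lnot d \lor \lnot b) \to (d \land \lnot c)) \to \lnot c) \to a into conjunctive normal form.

(((\lnot d \lor \lnot b) \to (d \land \lnot c)) \to \lnot c) \to a
⇔ \lnot (((\lnot d \lor \lnot b) \to (d \land \lnot c)) \to \lnot c) \lor a   [eliminate \to]
⇔ \lnot (\lnot ((\lnot d \lor \lnot b) \to (d \land \lnot c)) \lor \lnot c) \lor a   [eliminate \to]
⇔ \lnot (\lnot (\lnot (\lnot d \lor \lnot b) \lor (d \land \lnot c)) \lor \lnot c) \lor a   [eliminate \to]
⇔ (\lnot \lnot (\lnot (\lnot d \lor \lnot b) \lor (d \land \lnot c)) \land \lnot \lnot c) \lor a   [De Morgan]
⇔ ((\lnot (\lnot d \lor \lnot b) \lor (d \land \lnot c)) \land \lnot \lnot c) \lor a   [double negation]
⇔ (((\lnot \lnot d \land \lnot \lnot b) \lor (d \land \lnot c)) \land \lnot \lnot c) \lor a   [De Morgan]
⇔ (((d \land \lnot \lnot b) \lor (d \land \lnot c)) \land \lnot \lnot c) \lor a   [double negation]
⇔ (((d \land b) \lor (d \land \lnot c)) \land \lnot \lnot c) \lor a   [double negation]
⇔ (((d \land b) \lor (d \land \lnot c)) \land c) \lor a   [double negation]
⇔ (d \lor d \lor a) \land (d \lor \lnot c \lor a) \land (b \lor d \lor a) \land (b \lor \lnot c \lor a) \land (c \lor a)   [distribute \lor over \land]
⇔ (d \lor a) \land (b \lor \lnot c \lor a) \land (c \lor a)   [simplify]

(d \lor a) \land (b \lor \lnot c \lor a) \land (c \lor a)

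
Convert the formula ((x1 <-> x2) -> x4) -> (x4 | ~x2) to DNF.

(x2 & x1 & ~x4) | x4 | ~x2

((x1 <-> x2) -> x4) -> (x4 | ~x2)
≡ ~((x1 <-> x2) -> x4) | x4 | ~x2   [eliminate ->]
≡ ~(~(x1 <-> x2) | x4) | x4 | ~x2   [eliminate ->]
≡ ~(~((x1 -> x2) & (x2 -> x1)) | x4) | x4 | ~x2   [eliminate <->]
≡ ~(~((~x1 | x2) & (x2 -> x1)) | x4) | x4 | ~x2   [eliminate ->]
≡ ~(~((~x1 | x2) & (~x2 | x1)) | x4) | x4 | ~x2   [eliminate ->]
≡ (~~((~x1 | x2) & (~x2 | x1)) & ~x4) | x4 | ~x2   [De Morgan]
≡ ((~x1 | x2) & (~x2 | x1) & ~x4) | x4 | ~x2   [double negation]
≡ (~x1 & ~x2 & ~x4) | (~x1 & x1 & ~x4) | (x2 & ~x2 & ~x4) | (x2 & x1 & ~x4) | x4 | ~x2   [distribute & over |]
≡ (x2 & x1 & ~x4) | x4 | ~x2   [simplify]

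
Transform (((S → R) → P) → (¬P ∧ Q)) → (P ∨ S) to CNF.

S ∨ P

(((S → R) → P) → (¬P ∧ Q)) → (P ∨ S)
⇔ ¬(((S → R) → P) → (¬P ∧ Q)) ∨ P ∨ S   — eliminate →
⇔ ¬(¬((S → R) → P) ∨ (¬P ∧ Q)) ∨ P ∨ S   — eliminate →
⇔ ¬(¬(¬(S → R) ∨ P) ∨ (¬P ∧ Q)) ∨ P ∨ S   — eliminate →
⇔ ¬(¬(¬(¬S ∨ R) ∨ P) ∨ (¬P ∧ Q)) ∨ P ∨ S   — eliminate →
⇔ (¬¬(¬(¬S ∨ R) ∨ P) ∧ ¬(¬P ∧ Q)) ∨ P ∨ S   — De Morgan
⇔ ((¬(¬S ∨ R) ∨ P) ∧ ¬(¬P ∧ Q)) ∨ P ∨ S   — double negation
⇔ (((¬¬S ∧ ¬R) ∨ P) ∧ ¬(¬P ∧ Q)) ∨ P ∨ S   — De Morgan
⇔ (((S ∧ ¬R) ∨ P) ∧ ¬(¬P ∧ Q)) ∨ P ∨ S   — double negation
⇔ (((S ∧ ¬R) ∨ P) ∧ (¬¬P ∨ ¬Q)) ∨ P ∨ S   — De Morgan
⇔ (((S ∧ ¬R) ∨ P) ∧ (P ∨ ¬Q)) ∨ P ∨ S   — double negation
⇔ (S ∨ P ∨ P ∨ S) ∧ (¬R ∨ P ∨ P ∨ S) ∧ (P ∨ ¬Q ∨ P ∨ S)   — distribute ∨ over ∧
⇔ S ∨ P   — simplify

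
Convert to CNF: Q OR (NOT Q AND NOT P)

Q OR (NOT Q AND NOT P)
≡ (Q OR NOT Q) AND (Q OR NOT P)
≡ Q OR NOT P

Q OR NOT P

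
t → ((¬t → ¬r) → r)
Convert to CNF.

t → ((¬t → ¬r) → r)
≡ ¬t ∨ ((¬t → ¬r) → r)   — eliminate →
≡ ¬t ∨ ¬(¬t → ¬r) ∨ r   — eliminate →
≡ ¬t ∨ ¬(¬¬t ∨ ¬r) ∨ r   — eliminate →
≡ ¬t ∨ (¬¬¬t ∧ ¬¬r) ∨ r   — De Morgan
≡ ¬t ∨ (¬t ∧ ¬¬r) ∨ r   — double negation
≡ ¬t ∨ (¬t ∧ r) ∨ r   — double negation
≡ (¬t ∨ ¬t ∨ r) ∧ (¬t ∨ r ∨ r)   — distribute ∨ over ∧
≡ ¬t ∨ r   — simplify

¬t ∨ r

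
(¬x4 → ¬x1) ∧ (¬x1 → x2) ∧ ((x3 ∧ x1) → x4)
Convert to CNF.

(x4 ∨ ¬x1) ∧ (x1 ∨ x2)

(¬x4 → ¬x1) ∧ (¬x1 → x2) ∧ ((x3 ∧ x1) → x4)
⇔ (¬¬x4 ∨ ¬x1) ∧ (¬x1 → x2) ∧ ((x3 ∧ x1) → x4)   — eliminate →
⇔ (¬¬x4 ∨ ¬x1) ∧ (¬¬x1 ∨ x2) ∧ ((x3 ∧ x1) → x4)   — eliminate →
⇔ (¬¬x4 ∨ ¬x1) ∧ (¬¬x1 ∨ x2) ∧ (¬(x3 ∧ x1) ∨ x4)   — eliminate →
⇔ (x4 ∨ ¬x1) ∧ (¬¬x1 ∨ x2) ∧ (¬(x3 ∧ x1) ∨ x4)   — double negation
⇔ (x4 ∨ ¬x1) ∧ (x1 ∨ x2) ∧ (¬(x3 ∧ x1) ∨ x4)   — double negation
⇔ (x4 ∨ ¬x1) ∧ (x1 ∨ x2) ∧ (¬x3 ∨ ¬x1 ∨ x4)   — De Morgan
⇔ (x4 ∨ ¬x1) ∧ (x1 ∨ x2)   — simplify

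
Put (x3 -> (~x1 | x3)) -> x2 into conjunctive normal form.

(x3 -> (~x1 | x3)) -> x2
= ~(x3 -> (~x1 | x3)) | x2   — eliminate ->
= ~(~x3 | ~x1 | x3) | x2   — eliminate ->
= (~~x3 & ~~x1 & ~x3) | x2   — De Morgan
= (x3 & ~~x1 & ~x3) | x2   — double negation
= (x3 & x1 & ~x3) | x2   — double negation
= (x3 | x2) & (x1 | x2) & (~x3 | x2)   — distribute | over &

(x3 | x2) & (x1 | x2) & (~x3 | x2)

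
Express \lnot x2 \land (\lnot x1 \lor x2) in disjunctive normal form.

\lnot x2 \land \lnot x1

\lnot x2 \land (\lnot x1 \lor x2)
⇔ \lnot x2 \land \lnot x1 \lor \lnot x2 \land x2   [distribute \land over \lor]
⇔ \lnot x2 \land \lnot x1   [simplify]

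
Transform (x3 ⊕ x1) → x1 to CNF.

(x3 ⊕ x1) → x1
⇔ ¬(x3 ⊕ x1) ∨ x1
⇔ ¬((x3 ∨ x1) ∧ ¬(x3 ∧ x1)) ∨ x1
⇔ ¬(x3 ∨ x1) ∨ ¬¬(x3 ∧ x1) ∨ x1
⇔ (¬x3 ∧ ¬x1) ∨ ¬¬(x3 ∧ x1) ∨ x1
⇔ (¬x3 ∧ ¬x1) ∨ (x3 ∧ x1) ∨ x1
⇔ (¬x3 ∨ x3 ∨ x1) ∧ (¬x3 ∨ x1 ∨ x1) ∧ (¬x1 ∨ x3 ∨ x1) ∧ (¬x1 ∨ x1 ∨ x1)
⇔ ¬x3 ∨ x1

¬x3 ∨ x1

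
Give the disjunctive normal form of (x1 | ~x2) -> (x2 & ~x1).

(x1 | ~x2) -> (x2 & ~x1)
≡ ~(x1 | ~x2) | (x2 & ~x1)   (eliminate ->)
≡ (~x1 & ~~x2) | (x2 & ~x1)   (De Morgan)
≡ (~x1 & x2) | (x2 & ~x1)   (double negation)
≡ ~x1 & x2   (simplify)

~x1 & x2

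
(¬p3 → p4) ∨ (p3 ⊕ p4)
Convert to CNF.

(¬p3 → p4) ∨ (p3 ⊕ p4)
≡ ¬¬p3 ∨ p4 ∨ (p3 ⊕ p4)   [eliminate →]
≡ ¬¬p3 ∨ p4 ∨ (p3 ∨ p4) ∧ ¬(p3 ∧ p4)   [expand ⊕]
≡ p3 ∨ p4 ∨ (p3 ∨ p4) ∧ ¬(p3 ∧ p4)   [double negation]
≡ p3 ∨ p4 ∨ (p3 ∨ p4) ∧ (¬p3 ∨ ¬p4)   [De Morgan]
≡ (p3 ∨ p4 ∨ p3 ∨ p4) ∧ (p3 ∨ p4 ∨ ¬p3 ∨ ¬p4)   [distribute ∨ over ∧]
≡ p3 ∨ p4   [simplify]

p3 ∨ p4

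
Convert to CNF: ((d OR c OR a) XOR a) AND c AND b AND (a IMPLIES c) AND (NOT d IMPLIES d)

NOT a AND c AND b AND d

((d OR c OR a) XOR a) AND c AND b AND (a IMPLIES c) AND (NOT d IMPLIES d)
≡ (d OR c OR a OR a) AND NOT ((d OR c OR a) AND a) AND c AND b AND (a IMPLIES c) AND (NOT d IMPLIES d)   [expand XOR]
≡ (d OR c OR a OR a) AND NOT ((d OR c OR a) AND a) AND c AND b AND (NOT a OR c) AND (NOT d IMPLIES d)   [eliminate IMPLIES]
≡ (d OR c OR a OR a) AND NOT ((d OR c OR a) AND a) AND c AND b AND (NOT a OR c) AND (NOT NOT d OR d)   [eliminate IMPLIES]
≡ (d OR c OR a OR a) AND (NOT (d OR c OR a) OR NOT a) AND c AND b AND (NOT a OR c) AND (NOT NOT d OR d)   [De Morgan]
≡ (d OR c OR a OR a) AND ((NOT d AND NOT c AND NOT a) OR NOT a) AND c AND b AND (NOT a OR c) AND (NOT NOT d OR d)   [De Morgan]
≡ (d OR c OR a OR a) AND ((NOT d AND NOT c AND NOT a) OR NOT a) AND c AND b AND (NOT a OR c) AND (d OR d)   [double negation]
≡ (d OR c OR a OR a) AND (NOT d OR NOT a) AND (NOT c OR NOT a) AND (NOT a OR NOT a) AND c AND b AND (NOT a OR c) AND (d OR d)   [distribute OR over AND]
≡ NOT a AND c AND b AND d   [simplify]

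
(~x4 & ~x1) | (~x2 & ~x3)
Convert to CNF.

(~x4 & ~x1) | (~x2 & ~x3)
⇔ (~x4 | ~x2) & (~x4 | ~x3) & (~x1 | ~x2) & (~x1 | ~x3)   — distribute | over &

(~x4 | ~x2) & (~x4 | ~x3) & (~x1 | ~x2) & (~x1 | ~x3)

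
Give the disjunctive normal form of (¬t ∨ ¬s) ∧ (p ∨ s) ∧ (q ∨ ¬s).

(¬t ∨ ¬s) ∧ (p ∨ s) ∧ (q ∨ ¬s)
≡ (¬t ∧ p ∧ q) ∨ (¬t ∧ p ∧ ¬s) ∨ (¬t ∧ s ∧ q) ∨ (¬t ∧ s ∧ ¬s) ∨ (¬s ∧ p ∧ q) ∨ (¬s ∧ p ∧ ¬s) ∨ (¬s ∧ s ∧ q) ∨ (¬s ∧ s ∧ ¬s)   [distribute ∧ over ∨]
≡ (¬t ∧ p ∧ q) ∨ (¬t ∧ s ∧ q) ∨ (¬s ∧ p)   [simplify]

(¬t ∧ p ∧ q) ∨ (¬t ∧ s ∧ q) ∨ (¬s ∧ p)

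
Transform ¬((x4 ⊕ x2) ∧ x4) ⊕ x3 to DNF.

¬((x4 ⊕ x2) ∧ x4) ⊕ x3
⇔ (¬((x4 ⊕ x2) ∧ x4) ∧ ¬x3) ∨ (¬¬((x4 ⊕ x2) ∧ x4) ∧ x3)   [expand ⊕]
⇔ (¬(((x4 ∧ ¬x2) ∨ (¬x4 ∧ x2)) ∧ x4) ∧ ¬x3) ∨ (¬¬((x4 ⊕ x2) ∧ x4) ∧ x3)   [expand ⊕]
⇔ (¬(((x4 ∧ ¬x2) ∨ (¬x4 ∧ x2)) ∧ x4) ∧ ¬x3) ∨ (¬¬(((x4 ∧ ¬x2) ∨ (¬x4 ∧ x2)) ∧ x4) ∧ x3)   [expand ⊕]
⇔ ((¬((x4 ∧ ¬x2) ∨ (¬x4 ∧ x2)) ∨ ¬x4) ∧ ¬x3) ∨ (¬¬(((x4 ∧ ¬x2) ∨ (¬x4 ∧ x2)) ∧ x4) ∧ x3)   [De Morgan]
⇔ (((¬(x4 ∧ ¬x2) ∧ ¬(¬x4 ∧ x2)) ∨ ¬x4) ∧ ¬x3) ∨ (¬¬(((x4 ∧ ¬x2) ∨ (¬x4 ∧ x2)) ∧ x4) ∧ x3)   [De Morgan]
⇔ ((((¬x4 ∨ ¬¬x2) ∧ ¬(¬x4 ∧ x2)) ∨ ¬x4) ∧ ¬x3) ∨ (¬¬(((x4 ∧ ¬x2) ∨ (¬x4 ∧ x2)) ∧ x4) ∧ x3)   [De Morgan]
⇔ ((((¬x4 ∨ x2) ∧ ¬(¬x4 ∧ x2)) ∨ ¬x4) ∧ ¬x3) ∨ (¬¬(((x4 ∧ ¬x2) ∨ (¬x4 ∧ x2)) ∧ x4) ∧ x3)   [double negation]
⇔ ((((¬x4 ∨ x2) ∧ (¬¬x4 ∨ ¬x2)) ∨ ¬x4) ∧ ¬x3) ∨ (¬¬(((x4 ∧ ¬x2) ∨ (¬x4 ∧ x2)) ∧ x4) ∧ x3)   [De Morgan]
⇔ ((((¬x4 ∨ x2) ∧ (x4 ∨ ¬x2)) ∨ ¬x4) ∧ ¬x3) ∨ (¬¬(((x4 ∧ ¬x2) ∨ (¬x4 ∧ x2)) ∧ x4) ∧ x3)   [double negation]
⇔ ((((¬x4 ∨ x2) ∧ (x4 ∨ ¬x2)) ∨ ¬x4) ∧ ¬x3) ∨ (((x4 ∧ ¬x2) ∨ (¬x4 ∧ x2)) ∧ x4 ∧ x3)   [double negation]
⇔ (¬x4 ∧ x4 ∧ ¬x3) ∨ (¬x4 ∧ ¬x2 ∧ ¬x3) ∨ (x2 ∧ x4 ∧ ¬x3) ∨ (x2 ∧ ¬x2 ∧ ¬x3) ∨ (¬x4 ∧ ¬x3) ∨ (x4 ∧ ¬x2 ∧ x4 ∧ x3) ∨ (¬x4 ∧ x2 ∧ x4 ∧ x3)   [distribute ∧ over ∨]
⇔ (x2 ∧ x4 ∧ ¬x3) ∨ (¬x4 ∧ ¬x3) ∨ (x4 ∧ ¬x2 ∧ x3)   [simplify]

(x2 ∧ x4 ∧ ¬x3) ∨ (¬x4 ∧ ¬x3) ∨ (x4 ∧ ¬x2 ∧ x3)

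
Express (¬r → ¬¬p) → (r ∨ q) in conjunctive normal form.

¬p ∨ r ∨ q

(¬r → ¬¬p) → (r ∨ q)
⇔ ¬(¬r → ¬¬p) ∨ r ∨ q   [eliminate →]
⇔ ¬(¬¬r ∨ ¬¬p) ∨ r ∨ q   [eliminate →]
⇔ (¬¬¬r ∧ ¬¬¬p) ∨ r ∨ q   [De Morgan]
⇔ (¬r ∧ ¬¬¬p) ∨ r ∨ q   [double negation]
⇔ (¬r ∧ ¬p) ∨ r ∨ q   [double negation]
⇔ (¬r ∨ r ∨ q) ∧ (¬p ∨ r ∨ q)   [distribute ∨ over ∧]
⇔ ¬p ∨ r ∨ q   [simplify]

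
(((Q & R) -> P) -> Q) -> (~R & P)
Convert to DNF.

~Q | (~R & P)

(((Q & R) -> P) -> Q) -> (~R & P)
= ~(((Q & R) -> P) -> Q) | (~R & P)   [eliminate ->]
= ~(~((Q & R) -> P) | Q) | (~R & P)   [eliminate ->]
= ~(~(~(Q & R) | P) | Q) | (~R & P)   [eliminate ->]
= (~~(~(Q & R) | P) & ~Q) | (~R & P)   [De Morgan]
= ((~(Q & R) | P) & ~Q) | (~R & P)   [double negation]
= ((~Q | ~R | P) & ~Q) | (~R & P)   [De Morgan]
= (~Q & ~Q) | (~R & ~Q) | (P & ~Q) | (~R & P)   [distribute & over |]
= ~Q | (~R & P)   [simplify]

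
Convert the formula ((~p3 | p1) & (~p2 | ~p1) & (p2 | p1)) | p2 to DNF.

(p1 & ~p2) | p2

((~p3 | p1) & (~p2 | ~p1) & (p2 | p1)) | p2
≡ (~p3 & ~p2 & p2) | (~p3 & ~p2 & p1) | (~p3 & ~p1 & p2) | (~p3 & ~p1 & p1) | (p1 & ~p2 & p2) | (p1 & ~p2 & p1) | (p1 & ~p1 & p2) | (p1 & ~p1 & p1) | p2   [distribute & over |]
≡ (p1 & ~p2) | p2   [simplify]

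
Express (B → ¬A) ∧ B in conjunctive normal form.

(B → ¬A) ∧ B
= (¬B ∨ ¬A) ∧ B

(¬B ∨ ¬A) ∧ B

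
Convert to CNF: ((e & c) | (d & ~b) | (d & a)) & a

((e & c) | (d & ~b) | (d & a)) & a
= (e | d | d) & (e | d | a) & (e | ~b | d) & (e | ~b | a) & (c | d | d) & (c | d | a) & (c | ~b | d) & (c | ~b | a) & a   — distribute | over &
= (e | d) & (c | d) & a   — simplify

(e | d) & (c | d) & a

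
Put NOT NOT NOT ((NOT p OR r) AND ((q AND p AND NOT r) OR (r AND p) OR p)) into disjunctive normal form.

NOT NOT NOT ((NOT p OR r) AND ((q AND p AND NOT r) OR (r AND p) OR p))
⇔ NOT ((NOT p OR r) AND ((q AND p AND NOT r) OR (r AND p) OR p))   (double negation)
⇔ NOT (NOT p OR r) OR NOT ((q AND p AND NOT r) OR (r AND p) OR p)   (De Morgan)
⇔ (NOT NOT p AND NOT r) OR NOT ((q AND p AND NOT r) OR (r AND p) OR p)   (De Morgan)
⇔ (p AND NOT r) OR NOT ((q AND p AND NOT r) OR (r AND p) OR p)   (double negation)
⇔ (p AND NOT r) OR (NOT (q AND p AND NOT r) AND NOT (r AND p) AND NOT p)   (De Morgan)
⇔ (p AND NOT r) OR ((NOT q OR NOT p OR NOT NOT r) AND NOT (r AND p) AND NOT p)   (De Morgan)
⇔ (p AND NOT r) OR ((NOT q OR NOT p OR r) AND NOT (r AND p) AND NOT p)   (double negation)
⇔ (p AND NOT r) OR ((NOT q OR NOT p OR r) AND (NOT r OR NOT p) AND NOT p)   (De Morgan)
⇔ (p AND NOT r) OR (NOT q AND NOT r AND NOT p) OR (NOT q AND NOT p AND NOT p) OR (NOT p AND NOT r AND NOT p) OR (NOT p AND NOT p AND NOT p) OR (r AND NOT r AND NOT p) OR (r AND NOT p AND NOT p)   (distribute AND over OR)
⇔ (p AND NOT r) OR NOT p   (simplify)

(p AND NOT r) OR NOT p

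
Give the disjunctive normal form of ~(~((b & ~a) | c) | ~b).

(b & ~a) | (c & b)

~(~((b & ~a) | c) | ~b)
= ~~((b & ~a) | c) & ~~b   — De Morgan
= ((b & ~a) | c) & ~~b   — double negation
= ((b & ~a) | c) & b   — double negation
= (b & ~a & b) | (c & b)   — distribute & over |
= (b & ~a) | (c & b)   — simplify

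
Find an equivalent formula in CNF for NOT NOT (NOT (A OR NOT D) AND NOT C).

NOT A AND D AND NOT C

NOT NOT (NOT (A OR NOT D) AND NOT C)
≡ NOT (A OR NOT D) AND NOT C   — double negation
≡ NOT A AND NOT NOT D AND NOT C   — De Morgan
≡ NOT A AND D AND NOT C   — double negation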